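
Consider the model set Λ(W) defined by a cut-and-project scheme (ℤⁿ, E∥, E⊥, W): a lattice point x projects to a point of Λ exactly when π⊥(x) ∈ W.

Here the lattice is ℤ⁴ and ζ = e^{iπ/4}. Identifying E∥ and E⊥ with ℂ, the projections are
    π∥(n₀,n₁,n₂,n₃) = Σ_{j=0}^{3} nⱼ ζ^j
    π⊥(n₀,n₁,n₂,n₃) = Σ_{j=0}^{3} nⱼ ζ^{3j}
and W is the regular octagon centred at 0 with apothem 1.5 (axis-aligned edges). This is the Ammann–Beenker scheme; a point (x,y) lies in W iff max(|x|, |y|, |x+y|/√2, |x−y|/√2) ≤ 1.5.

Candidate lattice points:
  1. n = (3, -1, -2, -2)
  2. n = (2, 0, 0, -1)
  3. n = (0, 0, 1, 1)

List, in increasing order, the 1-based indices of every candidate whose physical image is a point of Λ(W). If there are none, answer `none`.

2, 3

With ζ = e^{iπ/4} the internal vectors are ζ^0,ζ^3,ζ^6,ζ^9.
candidate 1: n = (3, -1, -2, -2) → π⊥ ≈ (+2.292893, -0.121320); max(|x|,|y|,|x±y|/√2) = 2.292893 > 1.5 ⇒ ∉ W
candidate 2: n = (2, 0, 0, -1) → π⊥ ≈ (+1.292893, -0.707107); max(|x|,|y|,|x±y|/√2) = 1.414214 ≤ 1.5 ⇒ ∈ W
candidate 3: n = (0, 0, 1, 1) → π⊥ ≈ (+0.707107, -0.292893); max(|x|,|y|,|x±y|/√2) = 0.707107 ≤ 1.5 ⇒ ∈ W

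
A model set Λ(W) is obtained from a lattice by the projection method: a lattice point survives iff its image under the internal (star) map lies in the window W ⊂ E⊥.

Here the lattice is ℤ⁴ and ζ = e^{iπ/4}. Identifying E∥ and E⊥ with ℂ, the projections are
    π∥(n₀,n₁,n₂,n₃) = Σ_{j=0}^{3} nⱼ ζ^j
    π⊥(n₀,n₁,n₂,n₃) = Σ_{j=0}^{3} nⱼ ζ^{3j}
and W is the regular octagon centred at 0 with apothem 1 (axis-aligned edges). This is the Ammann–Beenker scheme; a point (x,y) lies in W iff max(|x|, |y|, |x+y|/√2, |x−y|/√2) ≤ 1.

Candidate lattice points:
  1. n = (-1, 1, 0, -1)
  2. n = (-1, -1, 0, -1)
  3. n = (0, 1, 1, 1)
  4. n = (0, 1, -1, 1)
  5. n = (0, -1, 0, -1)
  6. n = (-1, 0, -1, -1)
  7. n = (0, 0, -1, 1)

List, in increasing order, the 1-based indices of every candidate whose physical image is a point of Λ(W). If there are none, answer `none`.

Internal map: ζ^{3j} for j=0..3 gives (1,0), (−√2/2,√2/2), (0,−1), (√2/2,√2/2).
#1 (-1, 1, 0, -1): internal (-2.4142, 0.0000); octagon support 2.4142 vs apothem 1 → ∉ W
#2 (-1, -1, 0, -1): internal (-1.0000, -1.4142); octagon support 1.7071 vs apothem 1 → ∉ W
#3 (0, 1, 1, 1): internal (0.0000, 0.4142); octagon support 0.4142 vs apothem 1 → ∈ W
#4 (0, 1, -1, 1): internal (0.0000, 2.4142); octagon support 2.4142 vs apothem 1 → ∉ W
#5 (0, -1, 0, -1): internal (0.0000, -1.4142); octagon support 1.4142 vs apothem 1 → ∉ W
#6 (-1, 0, -1, -1): internal (-1.7071, 0.2929); octagon support 1.7071 vs apothem 1 → ∉ W
#7 (0, 0, -1, 1): internal (0.7071, 1.7071); octagon support 1.7071 vs apothem 1 → ∉ W

3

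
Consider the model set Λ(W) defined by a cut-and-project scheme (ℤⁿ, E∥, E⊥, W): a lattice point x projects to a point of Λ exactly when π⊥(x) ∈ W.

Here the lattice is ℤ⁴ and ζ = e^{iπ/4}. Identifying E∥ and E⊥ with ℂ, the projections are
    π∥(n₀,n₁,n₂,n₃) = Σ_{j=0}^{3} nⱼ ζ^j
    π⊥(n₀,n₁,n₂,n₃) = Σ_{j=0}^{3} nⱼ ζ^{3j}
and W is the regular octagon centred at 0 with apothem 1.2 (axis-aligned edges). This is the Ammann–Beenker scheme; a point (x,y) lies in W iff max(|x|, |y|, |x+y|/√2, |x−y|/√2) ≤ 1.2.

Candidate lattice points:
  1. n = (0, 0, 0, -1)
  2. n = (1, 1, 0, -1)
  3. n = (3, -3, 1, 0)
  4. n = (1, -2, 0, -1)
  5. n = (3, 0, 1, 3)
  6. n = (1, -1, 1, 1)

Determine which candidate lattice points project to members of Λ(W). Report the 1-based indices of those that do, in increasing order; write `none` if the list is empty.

Internal map: ζ^{3j} for j=0..3 gives (1,0), (−√2/2,√2/2), (0,−1), (√2/2,√2/2).
candidate 1: n = (0, 0, 0, -1) → π⊥ ≈ (-0.707107, -0.707107); max(|x|,|y|,|x±y|/√2) = 1.000000 ≤ 1.2 ⇒ ∈ W
candidate 2: n = (1, 1, 0, -1) → π⊥ ≈ (-0.414214, +0.000000); max(|x|,|y|,|x±y|/√2) = 0.414214 ≤ 1.2 ⇒ ∈ W
candidate 3: n = (3, -3, 1, 0) → π⊥ ≈ (+5.121320, -3.121320); max(|x|,|y|,|x±y|/√2) = 5.828427 > 1.2 ⇒ ∉ W
candidate 4: n = (1, -2, 0, -1) → π⊥ ≈ (+1.707107, -2.121320); max(|x|,|y|,|x±y|/√2) = 2.707107 > 1.2 ⇒ ∉ W
candidate 5: n = (3, 0, 1, 3) → π⊥ ≈ (+5.121320, +1.121320); max(|x|,|y|,|x±y|/√2) = 5.121320 > 1.2 ⇒ ∉ W
candidate 6: n = (1, -1, 1, 1) → π⊥ ≈ (+2.414214, -1.000000); max(|x|,|y|,|x±y|/√2) = 2.414214 > 1.2 ⇒ ∉ W

1, 2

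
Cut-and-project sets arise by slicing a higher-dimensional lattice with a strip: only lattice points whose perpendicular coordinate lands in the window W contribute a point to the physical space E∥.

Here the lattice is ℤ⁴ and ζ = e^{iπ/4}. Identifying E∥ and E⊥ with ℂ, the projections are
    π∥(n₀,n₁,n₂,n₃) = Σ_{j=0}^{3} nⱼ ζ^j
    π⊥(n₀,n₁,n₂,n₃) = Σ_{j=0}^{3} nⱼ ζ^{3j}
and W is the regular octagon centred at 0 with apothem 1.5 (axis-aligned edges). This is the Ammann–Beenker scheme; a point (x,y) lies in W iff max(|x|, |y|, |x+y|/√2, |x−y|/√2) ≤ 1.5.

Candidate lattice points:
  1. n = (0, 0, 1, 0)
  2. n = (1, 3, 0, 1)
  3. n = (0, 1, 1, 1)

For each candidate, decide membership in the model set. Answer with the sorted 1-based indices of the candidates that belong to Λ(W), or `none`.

1, 3

With ζ = e^{iπ/4} the internal vectors are ζ^0,ζ^3,ζ^6,ζ^9.
#1 (0, 0, 1, 0): internal (0.000000, -1.000000); octagon support 1.000000 vs apothem 1.5 → ∈ W
#2 (1, 3, 0, 1): internal (-0.414214, 2.828427); octagon support 2.828427 vs apothem 1.5 → ∉ W
#3 (0, 1, 1, 1): internal (0.000000, 0.414214); octagon support 0.414214 vs apothem 1.5 → ∈ W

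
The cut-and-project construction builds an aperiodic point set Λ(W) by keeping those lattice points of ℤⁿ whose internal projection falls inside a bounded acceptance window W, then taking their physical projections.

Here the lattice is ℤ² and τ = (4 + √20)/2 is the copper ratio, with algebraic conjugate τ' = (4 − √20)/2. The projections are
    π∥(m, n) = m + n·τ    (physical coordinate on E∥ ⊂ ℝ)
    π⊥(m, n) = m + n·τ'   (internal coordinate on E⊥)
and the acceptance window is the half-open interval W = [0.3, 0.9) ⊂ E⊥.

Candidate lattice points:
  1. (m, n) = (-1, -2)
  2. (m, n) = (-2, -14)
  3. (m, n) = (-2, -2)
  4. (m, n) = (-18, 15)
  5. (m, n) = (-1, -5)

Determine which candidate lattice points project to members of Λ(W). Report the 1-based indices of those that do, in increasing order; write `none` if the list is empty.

none

Compute τ' = (4−√20)/2 = -0.23607, so π⊥(m,n) = m -0.23607·n.
[1] lift (-1,-2): star map gives -0.52786; window check 0.3 ≤ -0.52786 < 0.9 is false → out
[2] lift (-2,-14): star map gives 1.30495; window check 0.3 ≤ 1.30495 < 0.9 is false → out
[3] lift (-2,-2): star map gives -1.52786; window check 0.3 ≤ -1.52786 < 0.9 is false → out
[4] lift (-18,15): star map gives -21.54102; window check 0.3 ≤ -21.54102 < 0.9 is false → out
[5] lift (-1,-5): star map gives 0.18034; window check 0.3 ≤ 0.18034 < 0.9 is false → out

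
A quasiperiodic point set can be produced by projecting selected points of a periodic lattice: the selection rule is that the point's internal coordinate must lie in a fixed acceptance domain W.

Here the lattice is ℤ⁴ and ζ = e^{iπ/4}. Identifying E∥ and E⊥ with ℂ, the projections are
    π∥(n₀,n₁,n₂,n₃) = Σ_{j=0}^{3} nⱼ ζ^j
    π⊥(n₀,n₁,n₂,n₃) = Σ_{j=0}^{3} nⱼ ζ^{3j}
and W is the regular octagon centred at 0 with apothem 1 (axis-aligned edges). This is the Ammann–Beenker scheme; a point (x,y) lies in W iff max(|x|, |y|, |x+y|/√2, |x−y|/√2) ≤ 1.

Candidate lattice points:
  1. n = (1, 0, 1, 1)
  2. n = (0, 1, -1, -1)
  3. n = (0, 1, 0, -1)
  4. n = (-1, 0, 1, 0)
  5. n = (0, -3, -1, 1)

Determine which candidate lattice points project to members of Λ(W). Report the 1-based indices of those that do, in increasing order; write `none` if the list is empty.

Internal map: ζ^{3j} for j=0..3 gives (1,0), (−√2/2,√2/2), (0,−1), (√2/2,√2/2).
candidate 1: n = (1, 0, 1, 1) → π⊥ ≈ (+1.7071, -0.2929); max(|x|,|y|,|x±y|/√2) = 1.7071 > 1 ⇒ ∉ W
candidate 2: n = (0, 1, -1, -1) → π⊥ ≈ (-1.4142, +1.0000); max(|x|,|y|,|x±y|/√2) = 1.7071 > 1 ⇒ ∉ W
candidate 3: n = (0, 1, 0, -1) → π⊥ ≈ (-1.4142, +0.0000); max(|x|,|y|,|x±y|/√2) = 1.4142 > 1 ⇒ ∉ W
candidate 4: n = (-1, 0, 1, 0) → π⊥ ≈ (-1.0000, -1.0000); max(|x|,|y|,|x±y|/√2) = 1.4142 > 1 ⇒ ∉ W
candidate 5: n = (0, -3, -1, 1) → π⊥ ≈ (+2.8284, -0.4142); max(|x|,|y|,|x±y|/√2) = 2.8284 > 1 ⇒ ∉ W

none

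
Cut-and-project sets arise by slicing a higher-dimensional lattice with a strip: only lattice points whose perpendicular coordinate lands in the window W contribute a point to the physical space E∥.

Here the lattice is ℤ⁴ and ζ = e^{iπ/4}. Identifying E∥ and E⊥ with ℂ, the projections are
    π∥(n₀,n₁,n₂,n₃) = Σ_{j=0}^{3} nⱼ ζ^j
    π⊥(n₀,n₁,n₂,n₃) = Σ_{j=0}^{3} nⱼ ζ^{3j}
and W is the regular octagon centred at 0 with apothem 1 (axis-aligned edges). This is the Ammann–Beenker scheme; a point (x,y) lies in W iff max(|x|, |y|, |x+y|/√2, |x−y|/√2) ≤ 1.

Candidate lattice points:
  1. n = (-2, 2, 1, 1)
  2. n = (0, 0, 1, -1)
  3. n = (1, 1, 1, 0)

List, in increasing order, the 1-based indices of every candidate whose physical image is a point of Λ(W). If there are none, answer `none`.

π⊥(n) = n₀ + n₁ζ³ + n₂ζ⁶ + n₃ζ⁹ where ζ = e^{iπ/4}.
candidate 1: n = (-2, 2, 1, 1) → π⊥ ≈ (-2.7071, +1.1213); max(|x|,|y|,|x±y|/√2) = 2.7071 > 1 ⇒ ∉ W
candidate 2: n = (0, 0, 1, -1) → π⊥ ≈ (-0.7071, -1.7071); max(|x|,|y|,|x±y|/√2) = 1.7071 > 1 ⇒ ∉ W
candidate 3: n = (1, 1, 1, 0) → π⊥ ≈ (+0.2929, -0.2929); max(|x|,|y|,|x±y|/√2) = 0.4142 ≤ 1 ⇒ ∈ W

3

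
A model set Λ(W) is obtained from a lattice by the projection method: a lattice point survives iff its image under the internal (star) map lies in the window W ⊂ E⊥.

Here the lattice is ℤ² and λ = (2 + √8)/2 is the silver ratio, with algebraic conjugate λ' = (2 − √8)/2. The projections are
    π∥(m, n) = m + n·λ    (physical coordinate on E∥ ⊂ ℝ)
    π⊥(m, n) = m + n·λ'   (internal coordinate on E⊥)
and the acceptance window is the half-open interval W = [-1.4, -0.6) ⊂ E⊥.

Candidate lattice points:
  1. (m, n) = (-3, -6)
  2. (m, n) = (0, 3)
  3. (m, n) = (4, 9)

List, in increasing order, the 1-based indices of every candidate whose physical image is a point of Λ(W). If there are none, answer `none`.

Numerically λ ≈ 2.41421 and λ' = −1/λ ≈ -0.41421.
candidate 1: (m,n)=(-3,-6) → π∥ = -3-6·λ ≈ -17.48528, π⊥ = -3-6·λ' ≈ -0.51472 ∉ [-1.4, -0.6) ⇒ out
candidate 2: (m,n)=(0,3) → π∥ = 0+3·λ ≈ 7.24264, π⊥ = 0+3·λ' ≈ -1.24264 ∈ [-1.4, -0.6) ⇒ IN Λ
candidate 3: (m,n)=(4,9) → π∥ = 4+9·λ ≈ 25.72792, π⊥ = 4+9·λ' ≈ 0.27208 ∉ [-1.4, -0.6) ⇒ out

2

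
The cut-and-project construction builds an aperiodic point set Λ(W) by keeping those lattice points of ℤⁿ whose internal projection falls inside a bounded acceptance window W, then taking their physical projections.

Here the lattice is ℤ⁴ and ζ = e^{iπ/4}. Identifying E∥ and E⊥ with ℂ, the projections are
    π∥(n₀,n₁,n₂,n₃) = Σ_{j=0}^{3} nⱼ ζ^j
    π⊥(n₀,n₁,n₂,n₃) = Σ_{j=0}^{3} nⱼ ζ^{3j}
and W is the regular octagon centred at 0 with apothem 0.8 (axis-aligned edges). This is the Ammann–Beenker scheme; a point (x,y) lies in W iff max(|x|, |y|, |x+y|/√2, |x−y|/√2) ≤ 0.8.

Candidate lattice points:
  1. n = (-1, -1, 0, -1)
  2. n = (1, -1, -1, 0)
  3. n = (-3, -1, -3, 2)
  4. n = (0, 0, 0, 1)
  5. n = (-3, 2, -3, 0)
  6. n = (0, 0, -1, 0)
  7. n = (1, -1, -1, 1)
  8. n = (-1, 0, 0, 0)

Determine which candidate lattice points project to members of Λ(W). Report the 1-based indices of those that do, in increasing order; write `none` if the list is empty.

Internal map: ζ^{3j} for j=0..3 gives (1,0), (−√2/2,√2/2), (0,−1), (√2/2,√2/2).
#1 (-1, -1, 0, -1): internal (-1.000000, -1.414214); octagon support 1.707107 vs apothem 0.8 → ∉ W
#2 (1, -1, -1, 0): internal (1.707107, 0.292893); octagon support 1.707107 vs apothem 0.8 → ∉ W
#3 (-3, -1, -3, 2): internal (-0.878680, 3.707107); octagon support 3.707107 vs apothem 0.8 → ∉ W
#4 (0, 0, 0, 1): internal (0.707107, 0.707107); octagon support 1.000000 vs apothem 0.8 → ∉ W
#5 (-3, 2, -3, 0): internal (-4.414214, 4.414214); octagon support 6.242641 vs apothem 0.8 → ∉ W
#6 (0, 0, -1, 0): internal (0.000000, 1.000000); octagon support 1.000000 vs apothem 0.8 → ∉ W
#7 (1, -1, -1, 1): internal (2.414214, 1.000000); octagon support 2.414214 vs apothem 0.8 → ∉ W
#8 (-1, 0, 0, 0): internal (-1.000000, 0.000000); octagon support 1.000000 vs apothem 0.8 → ∉ W

none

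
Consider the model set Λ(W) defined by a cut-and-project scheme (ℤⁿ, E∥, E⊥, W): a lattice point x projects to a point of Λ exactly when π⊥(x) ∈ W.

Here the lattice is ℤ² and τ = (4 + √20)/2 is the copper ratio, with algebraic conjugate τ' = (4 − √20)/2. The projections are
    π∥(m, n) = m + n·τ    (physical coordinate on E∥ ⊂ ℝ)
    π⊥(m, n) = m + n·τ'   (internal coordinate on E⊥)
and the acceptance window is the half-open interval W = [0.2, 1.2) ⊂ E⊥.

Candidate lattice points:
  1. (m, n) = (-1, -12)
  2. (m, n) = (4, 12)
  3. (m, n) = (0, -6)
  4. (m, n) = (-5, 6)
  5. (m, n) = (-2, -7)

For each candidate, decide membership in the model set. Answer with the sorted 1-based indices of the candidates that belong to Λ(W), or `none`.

τ' = (4−√20)/2 ≈ -0.236068.
#1 (-1,-12): internal coord -1 + (-12)·τ' = +1.832816; +1.832816 ∉ [0.2, 1.2) → out
#2 (4,12): internal coord 4 + (12)·τ' = +1.167184; +1.167184 ∈ [0.2, 1.2) → IN Λ
#3 (0,-6): internal coord 0 + (-6)·τ' = +1.416408; +1.416408 ∉ [0.2, 1.2) → out
#4 (-5,6): internal coord -5 + (6)·τ' = -6.416408; -6.416408 ∉ [0.2, 1.2) → out
#5 (-2,-7): internal coord -2 + (-7)·τ' = -0.347524; -0.347524 ∉ [0.2, 1.2) → out

2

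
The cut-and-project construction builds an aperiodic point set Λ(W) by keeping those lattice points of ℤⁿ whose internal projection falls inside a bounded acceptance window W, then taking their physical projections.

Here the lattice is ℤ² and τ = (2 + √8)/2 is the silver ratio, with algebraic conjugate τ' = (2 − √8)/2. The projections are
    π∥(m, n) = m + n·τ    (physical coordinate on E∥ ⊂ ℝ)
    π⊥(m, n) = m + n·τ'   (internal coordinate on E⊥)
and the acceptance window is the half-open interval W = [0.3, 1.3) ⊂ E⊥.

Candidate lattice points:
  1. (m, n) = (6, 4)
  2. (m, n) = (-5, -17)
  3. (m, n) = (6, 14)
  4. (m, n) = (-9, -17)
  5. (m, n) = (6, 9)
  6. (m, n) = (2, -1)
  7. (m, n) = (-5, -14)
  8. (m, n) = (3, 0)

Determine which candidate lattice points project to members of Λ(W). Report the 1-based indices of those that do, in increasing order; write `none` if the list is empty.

τ' = (2−√8)/2 ≈ -0.4142.
#1 (6,4): internal coord 6 + (4)·τ' = +4.3431; +4.3431 ∉ [0.3, 1.3) → out
#2 (-5,-17): internal coord -5 + (-17)·τ' = +2.0416; +2.0416 ∉ [0.3, 1.3) → out
#3 (6,14): internal coord 6 + (14)·τ' = +0.2010; +0.2010 ∉ [0.3, 1.3) → out
#4 (-9,-17): internal coord -9 + (-17)·τ' = -1.9584; -1.9584 ∉ [0.3, 1.3) → out
#5 (6,9): internal coord 6 + (9)·τ' = +2.2721; +2.2721 ∉ [0.3, 1.3) → out
#6 (2,-1): internal coord 2 + (-1)·τ' = +2.4142; +2.4142 ∉ [0.3, 1.3) → out
#7 (-5,-14): internal coord -5 + (-14)·τ' = +0.7990; +0.7990 ∈ [0.3, 1.3) → IN Λ
#8 (3,0): internal coord 3 + (0)·τ' = +3.0000; +3.0000 ∉ [0.3, 1.3) → out

7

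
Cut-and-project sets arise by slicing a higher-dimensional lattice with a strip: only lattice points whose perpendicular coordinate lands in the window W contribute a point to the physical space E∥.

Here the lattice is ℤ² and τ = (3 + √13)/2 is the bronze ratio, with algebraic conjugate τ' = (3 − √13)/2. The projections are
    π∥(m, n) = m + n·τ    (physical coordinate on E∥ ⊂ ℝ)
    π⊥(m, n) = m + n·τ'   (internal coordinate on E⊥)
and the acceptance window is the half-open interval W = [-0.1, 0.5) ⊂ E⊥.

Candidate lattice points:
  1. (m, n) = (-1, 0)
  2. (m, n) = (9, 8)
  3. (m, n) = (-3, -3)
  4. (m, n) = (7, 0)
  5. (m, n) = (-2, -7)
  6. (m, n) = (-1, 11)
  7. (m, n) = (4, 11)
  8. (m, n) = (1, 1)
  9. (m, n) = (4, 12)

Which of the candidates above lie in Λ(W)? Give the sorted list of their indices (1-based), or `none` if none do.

5, 9

τ' = (3−√13)/2 ≈ -0.30278.
candidate 1: (m,n)=(-1,0) → π∥ = -1+0·τ ≈ -1.00000, π⊥ = -1+0·τ' ≈ -1.00000 ∉ [-0.1, 0.5) ⇒ out
candidate 2: (m,n)=(9,8) → π∥ = 9+8·τ ≈ 35.42221, π⊥ = 9+8·τ' ≈ 6.57779 ∉ [-0.1, 0.5) ⇒ out
candidate 3: (m,n)=(-3,-3) → π∥ = -3-3·τ ≈ -12.90833, π⊥ = -3-3·τ' ≈ -2.09167 ∉ [-0.1, 0.5) ⇒ out
candidate 4: (m,n)=(7,0) → π∥ = 7+0·τ ≈ 7.00000, π⊥ = 7+0·τ' ≈ 7.00000 ∉ [-0.1, 0.5) ⇒ out
candidate 5: (m,n)=(-2,-7) → π∥ = -2-7·τ ≈ -25.11943, π⊥ = -2-7·τ' ≈ 0.11943 ∈ [-0.1, 0.5) ⇒ IN Λ
candidate 6: (m,n)=(-1,11) → π∥ = -1+11·τ ≈ 35.33053, π⊥ = -1+11·τ' ≈ -4.33053 ∉ [-0.1, 0.5) ⇒ out
candidate 7: (m,n)=(4,11) → π∥ = 4+11·τ ≈ 40.33053, π⊥ = 4+11·τ' ≈ 0.66947 ∉ [-0.1, 0.5) ⇒ out
candidate 8: (m,n)=(1,1) → π∥ = 1+1·τ ≈ 4.30278, π⊥ = 1+1·τ' ≈ 0.69722 ∉ [-0.1, 0.5) ⇒ out
candidate 9: (m,n)=(4,12) → π∥ = 4+12·τ ≈ 43.63331, π⊥ = 4+12·τ' ≈ 0.36669 ∈ [-0.1, 0.5) ⇒ IN Λ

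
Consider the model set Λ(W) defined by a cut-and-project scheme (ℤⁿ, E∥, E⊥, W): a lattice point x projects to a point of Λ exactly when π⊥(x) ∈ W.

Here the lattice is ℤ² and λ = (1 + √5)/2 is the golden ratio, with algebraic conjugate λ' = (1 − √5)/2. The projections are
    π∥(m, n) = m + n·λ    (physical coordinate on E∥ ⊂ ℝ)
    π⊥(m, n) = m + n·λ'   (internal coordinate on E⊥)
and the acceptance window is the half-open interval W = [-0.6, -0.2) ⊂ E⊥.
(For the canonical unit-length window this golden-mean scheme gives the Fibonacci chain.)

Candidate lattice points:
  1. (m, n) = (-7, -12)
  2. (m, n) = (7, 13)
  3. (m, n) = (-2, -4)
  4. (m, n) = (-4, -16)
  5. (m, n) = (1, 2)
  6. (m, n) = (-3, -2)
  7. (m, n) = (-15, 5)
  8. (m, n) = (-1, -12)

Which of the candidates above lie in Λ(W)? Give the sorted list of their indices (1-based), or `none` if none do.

λ' = (1−√5)/2 ≈ -0.6180.
#1 (-7,-12): internal coord -7 + (-12)·λ' = +0.4164; +0.4164 ∉ [-0.6, -0.2) → out
#2 (7,13): internal coord 7 + (13)·λ' = -1.0344; -1.0344 ∉ [-0.6, -0.2) → out
#3 (-2,-4): internal coord -2 + (-4)·λ' = +0.4721; +0.4721 ∉ [-0.6, -0.2) → out
#4 (-4,-16): internal coord -4 + (-16)·λ' = +5.8885; +5.8885 ∉ [-0.6, -0.2) → out
#5 (1,2): internal coord 1 + (2)·λ' = -0.2361; -0.2361 ∈ [-0.6, -0.2) → IN Λ
#6 (-3,-2): internal coord -3 + (-2)·λ' = -1.7639; -1.7639 ∉ [-0.6, -0.2) → out
#7 (-15,5): internal coord -15 + (5)·λ' = -18.0902; -18.0902 ∉ [-0.6, -0.2) → out
#8 (-1,-12): internal coord -1 + (-12)·λ' = +6.4164; +6.4164 ∉ [-0.6, -0.2) → out

5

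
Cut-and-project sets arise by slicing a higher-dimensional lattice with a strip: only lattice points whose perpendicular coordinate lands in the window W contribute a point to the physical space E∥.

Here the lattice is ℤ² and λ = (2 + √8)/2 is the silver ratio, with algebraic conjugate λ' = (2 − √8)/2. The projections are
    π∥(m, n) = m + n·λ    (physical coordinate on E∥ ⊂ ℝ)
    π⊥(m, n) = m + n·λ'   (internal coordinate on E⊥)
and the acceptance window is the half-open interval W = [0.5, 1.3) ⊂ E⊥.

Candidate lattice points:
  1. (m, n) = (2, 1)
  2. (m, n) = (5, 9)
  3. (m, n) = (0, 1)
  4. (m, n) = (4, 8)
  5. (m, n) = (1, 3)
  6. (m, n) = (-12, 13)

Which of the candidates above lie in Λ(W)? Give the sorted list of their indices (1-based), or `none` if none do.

2, 4

Numerically λ ≈ 2.4142 and λ' = −1/λ ≈ -0.4142.
[1] lift (2,1): star map gives 1.5858; window check 0.5 ≤ 1.5858 < 1.3 is false → out
[2] lift (5,9): star map gives 1.2721; window check 0.5 ≤ 1.2721 < 1.3 is true → IN Λ
[3] lift (0,1): star map gives -0.4142; window check 0.5 ≤ -0.4142 < 1.3 is false → out
[4] lift (4,8): star map gives 0.6863; window check 0.5 ≤ 0.6863 < 1.3 is true → IN Λ
[5] lift (1,3): star map gives -0.2426; window check 0.5 ≤ -0.2426 < 1.3 is false → out
[6] lift (-12,13): star map gives -17.3848; window check 0.5 ≤ -17.3848 < 1.3 is false → out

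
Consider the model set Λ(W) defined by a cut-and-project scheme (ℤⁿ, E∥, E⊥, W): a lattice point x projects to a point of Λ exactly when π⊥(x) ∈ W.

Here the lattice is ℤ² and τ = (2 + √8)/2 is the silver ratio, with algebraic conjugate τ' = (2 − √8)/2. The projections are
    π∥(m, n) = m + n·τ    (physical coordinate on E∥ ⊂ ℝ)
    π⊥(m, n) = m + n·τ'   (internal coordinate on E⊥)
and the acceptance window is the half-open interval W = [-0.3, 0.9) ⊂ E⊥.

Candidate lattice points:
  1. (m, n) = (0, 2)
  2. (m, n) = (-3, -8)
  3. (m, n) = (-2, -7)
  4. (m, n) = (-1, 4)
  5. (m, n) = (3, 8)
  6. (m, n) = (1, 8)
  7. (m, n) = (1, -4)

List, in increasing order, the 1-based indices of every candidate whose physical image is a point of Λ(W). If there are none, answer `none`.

Numerically τ ≈ 2.414214 and τ' = −1/τ ≈ -0.414214.
candidate 1: (m,n)=(0,2) → π∥ = 0+2·τ ≈ 4.828427, π⊥ = 0+2·τ' ≈ -0.828427 ∉ [-0.3, 0.9) ⇒ out
candidate 2: (m,n)=(-3,-8) → π∥ = -3-8·τ ≈ -22.313708, π⊥ = -3-8·τ' ≈ 0.313708 ∈ [-0.3, 0.9) ⇒ IN Λ
candidate 3: (m,n)=(-2,-7) → π∥ = -2-7·τ ≈ -18.899495, π⊥ = -2-7·τ' ≈ 0.899495 ∈ [-0.3, 0.9) ⇒ IN Λ
candidate 4: (m,n)=(-1,4) → π∥ = -1+4·τ ≈ 8.656854, π⊥ = -1+4·τ' ≈ -2.656854 ∉ [-0.3, 0.9) ⇒ out
candidate 5: (m,n)=(3,8) → π∥ = 3+8·τ ≈ 22.313708, π⊥ = 3+8·τ' ≈ -0.313708 ∉ [-0.3, 0.9) ⇒ out
candidate 6: (m,n)=(1,8) → π∥ = 1+8·τ ≈ 20.313708, π⊥ = 1+8·τ' ≈ -2.313708 ∉ [-0.3, 0.9) ⇒ out
candidate 7: (m,n)=(1,-4) → π∥ = 1-4·τ ≈ -8.656854, π⊥ = 1-4·τ' ≈ 2.656854 ∉ [-0.3, 0.9) ⇒ out

2, 3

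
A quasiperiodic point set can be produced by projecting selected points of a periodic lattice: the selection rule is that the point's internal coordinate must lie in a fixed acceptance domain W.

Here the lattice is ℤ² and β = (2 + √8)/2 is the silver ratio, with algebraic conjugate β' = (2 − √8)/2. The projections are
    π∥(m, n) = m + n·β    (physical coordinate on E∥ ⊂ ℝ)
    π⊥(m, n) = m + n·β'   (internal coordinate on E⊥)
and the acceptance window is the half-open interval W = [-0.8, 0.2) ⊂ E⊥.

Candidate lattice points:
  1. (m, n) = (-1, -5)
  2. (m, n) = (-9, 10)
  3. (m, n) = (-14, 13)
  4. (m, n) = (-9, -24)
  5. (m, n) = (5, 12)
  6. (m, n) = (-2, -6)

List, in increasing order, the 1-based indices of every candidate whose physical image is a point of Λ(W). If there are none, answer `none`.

5

Numerically β ≈ 2.414214 and β' = −1/β ≈ -0.414214.
candidate 1: (m,n)=(-1,-5) → π∥ = -1-5·β ≈ -13.071068, π⊥ = -1-5·β' ≈ 1.071068 ∉ [-0.8, 0.2) ⇒ out
candidate 2: (m,n)=(-9,10) → π∥ = -9+10·β ≈ 15.142136, π⊥ = -9+10·β' ≈ -13.142136 ∉ [-0.8, 0.2) ⇒ out
candidate 3: (m,n)=(-14,13) → π∥ = -14+13·β ≈ 17.384776, π⊥ = -14+13·β' ≈ -19.384776 ∉ [-0.8, 0.2) ⇒ out
candidate 4: (m,n)=(-9,-24) → π∥ = -9-24·β ≈ -66.941125, π⊥ = -9-24·β' ≈ 0.941125 ∉ [-0.8, 0.2) ⇒ out
candidate 5: (m,n)=(5,12) → π∥ = 5+12·β ≈ 33.970563, π⊥ = 5+12·β' ≈ 0.029437 ∈ [-0.8, 0.2) ⇒ IN Λ
candidate 6: (m,n)=(-2,-6) → π∥ = -2-6·β ≈ -16.485281, π⊥ = -2-6·β' ≈ 0.485281 ∉ [-0.8, 0.2) ⇒ out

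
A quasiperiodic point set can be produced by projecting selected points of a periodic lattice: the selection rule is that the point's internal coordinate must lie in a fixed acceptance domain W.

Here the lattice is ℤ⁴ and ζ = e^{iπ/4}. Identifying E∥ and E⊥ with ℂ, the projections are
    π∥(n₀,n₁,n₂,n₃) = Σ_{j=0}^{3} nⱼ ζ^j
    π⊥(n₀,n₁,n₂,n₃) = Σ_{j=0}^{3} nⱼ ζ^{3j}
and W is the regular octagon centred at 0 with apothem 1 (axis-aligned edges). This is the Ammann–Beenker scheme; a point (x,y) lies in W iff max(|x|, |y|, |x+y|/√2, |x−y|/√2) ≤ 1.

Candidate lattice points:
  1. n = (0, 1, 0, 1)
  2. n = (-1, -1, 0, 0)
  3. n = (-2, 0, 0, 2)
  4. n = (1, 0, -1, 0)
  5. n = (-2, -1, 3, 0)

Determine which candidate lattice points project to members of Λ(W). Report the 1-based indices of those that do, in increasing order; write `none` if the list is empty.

2

With ζ = e^{iπ/4} the internal vectors are ζ^0,ζ^3,ζ^6,ζ^9.
candidate 1: n = (0, 1, 0, 1) → π⊥ ≈ (+0.0000, +1.4142); max(|x|,|y|,|x±y|/√2) = 1.4142 > 1 ⇒ ∉ W
candidate 2: n = (-1, -1, 0, 0) → π⊥ ≈ (-0.2929, -0.7071); max(|x|,|y|,|x±y|/√2) = 0.7071 ≤ 1 ⇒ ∈ W
candidate 3: n = (-2, 0, 0, 2) → π⊥ ≈ (-0.5858, +1.4142); max(|x|,|y|,|x±y|/√2) = 1.4142 > 1 ⇒ ∉ W
candidate 4: n = (1, 0, -1, 0) → π⊥ ≈ (+1.0000, +1.0000); max(|x|,|y|,|x±y|/√2) = 1.4142 > 1 ⇒ ∉ W
candidate 5: n = (-2, -1, 3, 0) → π⊥ ≈ (-1.2929, -3.7071); max(|x|,|y|,|x±y|/√2) = 3.7071 > 1 ⇒ ∉ W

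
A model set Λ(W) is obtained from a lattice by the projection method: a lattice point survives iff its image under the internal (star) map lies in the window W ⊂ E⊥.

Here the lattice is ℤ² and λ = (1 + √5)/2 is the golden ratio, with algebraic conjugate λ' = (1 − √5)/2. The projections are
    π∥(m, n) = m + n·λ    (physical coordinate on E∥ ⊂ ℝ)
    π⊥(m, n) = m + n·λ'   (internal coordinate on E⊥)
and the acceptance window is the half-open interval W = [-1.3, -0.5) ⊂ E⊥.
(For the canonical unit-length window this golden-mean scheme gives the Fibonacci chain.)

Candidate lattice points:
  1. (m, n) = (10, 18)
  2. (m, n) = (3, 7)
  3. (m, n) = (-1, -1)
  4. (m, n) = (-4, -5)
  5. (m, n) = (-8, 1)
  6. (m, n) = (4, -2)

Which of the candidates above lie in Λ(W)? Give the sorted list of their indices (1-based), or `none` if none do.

1, 4

λ' = (1−√5)/2 ≈ -0.61803.
#1 (10,18): internal coord 10 + (18)·λ' = -1.12461; -1.12461 ∈ [-1.3, -0.5) → IN Λ
#2 (3,7): internal coord 3 + (7)·λ' = -1.32624; -1.32624 ∉ [-1.3, -0.5) → out
#3 (-1,-1): internal coord -1 + (-1)·λ' = -0.38197; -0.38197 ∉ [-1.3, -0.5) → out
#4 (-4,-5): internal coord -4 + (-5)·λ' = -0.90983; -0.90983 ∈ [-1.3, -0.5) → IN Λ
#5 (-8,1): internal coord -8 + (1)·λ' = -8.61803; -8.61803 ∉ [-1.3, -0.5) → out
#6 (4,-2): internal coord 4 + (-2)·λ' = +5.23607; +5.23607 ∉ [-1.3, -0.5) → out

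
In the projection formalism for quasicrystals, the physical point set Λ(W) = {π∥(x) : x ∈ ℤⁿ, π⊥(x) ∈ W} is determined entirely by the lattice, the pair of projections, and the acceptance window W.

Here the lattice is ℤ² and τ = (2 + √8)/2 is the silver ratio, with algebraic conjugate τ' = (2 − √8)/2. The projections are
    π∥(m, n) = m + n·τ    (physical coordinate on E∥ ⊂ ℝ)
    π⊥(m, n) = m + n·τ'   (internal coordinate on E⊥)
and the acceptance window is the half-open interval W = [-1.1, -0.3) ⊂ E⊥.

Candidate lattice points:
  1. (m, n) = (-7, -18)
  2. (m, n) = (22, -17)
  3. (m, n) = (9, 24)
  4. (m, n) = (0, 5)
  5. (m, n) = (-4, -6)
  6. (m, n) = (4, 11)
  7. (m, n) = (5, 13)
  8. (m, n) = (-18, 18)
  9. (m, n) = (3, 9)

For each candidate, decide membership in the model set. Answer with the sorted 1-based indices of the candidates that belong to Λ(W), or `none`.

3, 6, 7, 9

τ' = (2−√8)/2 ≈ -0.4142.
[1] lift (-7,-18): star map gives 0.4558; window check -1.1 ≤ 0.4558 < -0.3 is false → out
[2] lift (22,-17): star map gives 29.0416; window check -1.1 ≤ 29.0416 < -0.3 is false → out
[3] lift (9,24): star map gives -0.9411; window check -1.1 ≤ -0.9411 < -0.3 is true → IN Λ
[4] lift (0,5): star map gives -2.0711; window check -1.1 ≤ -2.0711 < -0.3 is false → out
[5] lift (-4,-6): star map gives -1.5147; window check -1.1 ≤ -1.5147 < -0.3 is false → out
[6] lift (4,11): star map gives -0.5563; window check -1.1 ≤ -0.5563 < -0.3 is true → IN Λ
[7] lift (5,13): star map gives -0.3848; window check -1.1 ≤ -0.3848 < -0.3 is true → IN Λ
[8] lift (-18,18): star map gives -25.4558; window check -1.1 ≤ -25.4558 < -0.3 is false → out
[9] lift (3,9): star map gives -0.7279; window check -1.1 ≤ -0.7279 < -0.3 is true → IN Λ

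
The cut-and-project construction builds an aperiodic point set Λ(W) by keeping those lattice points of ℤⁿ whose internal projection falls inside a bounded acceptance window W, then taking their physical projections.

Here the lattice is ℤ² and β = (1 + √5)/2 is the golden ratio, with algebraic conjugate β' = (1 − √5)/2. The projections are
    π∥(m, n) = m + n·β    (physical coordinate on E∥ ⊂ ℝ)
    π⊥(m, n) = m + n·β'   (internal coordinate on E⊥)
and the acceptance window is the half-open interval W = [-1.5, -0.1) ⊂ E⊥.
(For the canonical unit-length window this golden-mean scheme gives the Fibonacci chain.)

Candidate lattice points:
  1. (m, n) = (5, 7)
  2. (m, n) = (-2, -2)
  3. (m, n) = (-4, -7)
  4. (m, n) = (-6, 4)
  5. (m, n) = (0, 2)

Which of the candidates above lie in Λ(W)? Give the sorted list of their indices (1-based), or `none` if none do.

Numerically β ≈ 1.6180 and β' = −1/β ≈ -0.6180.
#1 (5,7): internal coord 5 + (7)·β' = +0.6738; +0.6738 ∉ [-1.5, -0.1) → out
#2 (-2,-2): internal coord -2 + (-2)·β' = -0.7639; -0.7639 ∈ [-1.5, -0.1) → IN Λ
#3 (-4,-7): internal coord -4 + (-7)·β' = +0.3262; +0.3262 ∉ [-1.5, -0.1) → out
#4 (-6,4): internal coord -6 + (4)·β' = -8.4721; -8.4721 ∉ [-1.5, -0.1) → out
#5 (0,2): internal coord 0 + (2)·β' = -1.2361; -1.2361 ∈ [-1.5, -0.1) → IN Λ

2, 5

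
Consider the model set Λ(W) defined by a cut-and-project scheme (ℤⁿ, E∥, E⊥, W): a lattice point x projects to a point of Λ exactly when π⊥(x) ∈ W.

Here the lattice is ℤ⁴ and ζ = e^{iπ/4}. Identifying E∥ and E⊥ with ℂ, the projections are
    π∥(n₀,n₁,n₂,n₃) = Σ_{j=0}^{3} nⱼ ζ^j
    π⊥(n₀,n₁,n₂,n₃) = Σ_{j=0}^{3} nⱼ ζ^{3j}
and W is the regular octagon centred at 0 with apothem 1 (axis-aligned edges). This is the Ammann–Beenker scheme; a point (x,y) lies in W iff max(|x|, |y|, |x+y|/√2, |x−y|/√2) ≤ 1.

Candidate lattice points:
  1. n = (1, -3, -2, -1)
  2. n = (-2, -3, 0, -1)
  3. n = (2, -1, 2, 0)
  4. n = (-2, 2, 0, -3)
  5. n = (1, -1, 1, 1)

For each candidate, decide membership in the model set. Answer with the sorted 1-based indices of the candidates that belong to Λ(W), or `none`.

Internal map: ζ^{3j} for j=0..3 gives (1,0), (−√2/2,√2/2), (0,−1), (√2/2,√2/2).
candidate 1: n = (1, -3, -2, -1) → π⊥ ≈ (+2.4142, -0.8284); max(|x|,|y|,|x±y|/√2) = 2.4142 > 1 ⇒ ∉ W
candidate 2: n = (-2, -3, 0, -1) → π⊥ ≈ (-0.5858, -2.8284); max(|x|,|y|,|x±y|/√2) = 2.8284 > 1 ⇒ ∉ W
candidate 3: n = (2, -1, 2, 0) → π⊥ ≈ (+2.7071, -2.7071); max(|x|,|y|,|x±y|/√2) = 3.8284 > 1 ⇒ ∉ W
candidate 4: n = (-2, 2, 0, -3) → π⊥ ≈ (-5.5355, -0.7071); max(|x|,|y|,|x±y|/√2) = 5.5355 > 1 ⇒ ∉ W
candidate 5: n = (1, -1, 1, 1) → π⊥ ≈ (+2.4142, -1.0000); max(|x|,|y|,|x±y|/√2) = 2.4142 > 1 ⇒ ∉ W

none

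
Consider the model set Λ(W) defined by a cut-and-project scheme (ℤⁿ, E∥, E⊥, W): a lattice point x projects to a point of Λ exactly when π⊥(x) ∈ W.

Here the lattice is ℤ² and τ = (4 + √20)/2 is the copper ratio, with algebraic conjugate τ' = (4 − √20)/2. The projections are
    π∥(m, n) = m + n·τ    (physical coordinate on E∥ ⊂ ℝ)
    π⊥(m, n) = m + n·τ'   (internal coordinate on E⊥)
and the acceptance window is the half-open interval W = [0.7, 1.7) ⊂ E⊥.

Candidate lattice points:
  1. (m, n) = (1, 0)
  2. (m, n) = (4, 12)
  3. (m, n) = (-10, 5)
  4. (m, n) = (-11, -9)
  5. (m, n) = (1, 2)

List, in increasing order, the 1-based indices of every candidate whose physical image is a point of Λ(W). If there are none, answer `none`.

Numerically τ ≈ 4.2361 and τ' = −1/τ ≈ -0.2361.
candidate 1: (m,n)=(1,0) → π∥ = 1+0·τ ≈ 1.0000, π⊥ = 1+0·τ' ≈ 1.0000 ∈ [0.7, 1.7) ⇒ IN Λ
candidate 2: (m,n)=(4,12) → π∥ = 4+12·τ ≈ 54.8328, π⊥ = 4+12·τ' ≈ 1.1672 ∈ [0.7, 1.7) ⇒ IN Λ
candidate 3: (m,n)=(-10,5) → π∥ = -10+5·τ ≈ 11.1803, π⊥ = -10+5·τ' ≈ -11.1803 ∉ [0.7, 1.7) ⇒ out
candidate 4: (m,n)=(-11,-9) → π∥ = -11-9·τ ≈ -49.1246, π⊥ = -11-9·τ' ≈ -8.8754 ∉ [0.7, 1.7) ⇒ out
candidate 5: (m,n)=(1,2) → π∥ = 1+2·τ ≈ 9.4721, π⊥ = 1+2·τ' ≈ 0.5279 ∉ [0.7, 1.7) ⇒ out

1, 2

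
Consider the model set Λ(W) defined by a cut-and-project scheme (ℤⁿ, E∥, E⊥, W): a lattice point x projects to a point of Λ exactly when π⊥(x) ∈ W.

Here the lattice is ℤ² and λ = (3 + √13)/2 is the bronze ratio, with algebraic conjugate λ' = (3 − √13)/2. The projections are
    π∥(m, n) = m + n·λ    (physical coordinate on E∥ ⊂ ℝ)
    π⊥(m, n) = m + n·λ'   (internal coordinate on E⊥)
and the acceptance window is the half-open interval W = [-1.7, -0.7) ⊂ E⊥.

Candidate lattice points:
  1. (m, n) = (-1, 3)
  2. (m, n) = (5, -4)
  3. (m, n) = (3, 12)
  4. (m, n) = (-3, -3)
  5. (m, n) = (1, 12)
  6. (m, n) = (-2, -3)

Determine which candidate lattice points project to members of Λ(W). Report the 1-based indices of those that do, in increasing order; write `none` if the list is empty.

6

Compute λ' = (3−√13)/2 = -0.302776, so π⊥(m,n) = m -0.302776·n.
[1] lift (-1,3): star map gives -1.908327; window check -1.7 ≤ -1.908327 < -0.7 is false → out
[2] lift (5,-4): star map gives 6.211103; window check -1.7 ≤ 6.211103 < -0.7 is false → out
[3] lift (3,12): star map gives -0.633308; window check -1.7 ≤ -0.633308 < -0.7 is false → out
[4] lift (-3,-3): star map gives -2.091673; window check -1.7 ≤ -2.091673 < -0.7 is false → out
[5] lift (1,12): star map gives -2.633308; window check -1.7 ≤ -2.633308 < -0.7 is false → out
[6] lift (-2,-3): star map gives -1.091673; window check -1.7 ≤ -1.091673 < -0.7 is true → IN Λ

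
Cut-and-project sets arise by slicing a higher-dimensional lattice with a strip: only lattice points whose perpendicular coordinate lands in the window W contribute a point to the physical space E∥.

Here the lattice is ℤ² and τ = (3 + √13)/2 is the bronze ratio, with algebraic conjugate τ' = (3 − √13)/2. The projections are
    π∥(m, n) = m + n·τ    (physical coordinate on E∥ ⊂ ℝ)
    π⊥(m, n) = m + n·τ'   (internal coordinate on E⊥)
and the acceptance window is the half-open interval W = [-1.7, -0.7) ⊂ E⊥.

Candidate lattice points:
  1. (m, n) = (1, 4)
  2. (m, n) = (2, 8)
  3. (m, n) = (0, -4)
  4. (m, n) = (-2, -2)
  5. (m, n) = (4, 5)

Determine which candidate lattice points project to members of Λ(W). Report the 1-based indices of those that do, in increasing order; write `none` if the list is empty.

Numerically τ ≈ 3.3028 and τ' = −1/τ ≈ -0.3028.
candidate 1: (m,n)=(1,4) → π∥ = 1+4·τ ≈ 14.2111, π⊥ = 1+4·τ' ≈ -0.2111 ∉ [-1.7, -0.7) ⇒ out
candidate 2: (m,n)=(2,8) → π∥ = 2+8·τ ≈ 28.4222, π⊥ = 2+8·τ' ≈ -0.4222 ∉ [-1.7, -0.7) ⇒ out
candidate 3: (m,n)=(0,-4) → π∥ = 0-4·τ ≈ -13.2111, π⊥ = 0-4·τ' ≈ 1.2111 ∉ [-1.7, -0.7) ⇒ out
candidate 4: (m,n)=(-2,-2) → π∥ = -2-2·τ ≈ -8.6056, π⊥ = -2-2·τ' ≈ -1.3944 ∈ [-1.7, -0.7) ⇒ IN Λ
candidate 5: (m,n)=(4,5) → π∥ = 4+5·τ ≈ 20.5139, π⊥ = 4+5·τ' ≈ 2.4861 ∉ [-1.7, -0.7) ⇒ out

4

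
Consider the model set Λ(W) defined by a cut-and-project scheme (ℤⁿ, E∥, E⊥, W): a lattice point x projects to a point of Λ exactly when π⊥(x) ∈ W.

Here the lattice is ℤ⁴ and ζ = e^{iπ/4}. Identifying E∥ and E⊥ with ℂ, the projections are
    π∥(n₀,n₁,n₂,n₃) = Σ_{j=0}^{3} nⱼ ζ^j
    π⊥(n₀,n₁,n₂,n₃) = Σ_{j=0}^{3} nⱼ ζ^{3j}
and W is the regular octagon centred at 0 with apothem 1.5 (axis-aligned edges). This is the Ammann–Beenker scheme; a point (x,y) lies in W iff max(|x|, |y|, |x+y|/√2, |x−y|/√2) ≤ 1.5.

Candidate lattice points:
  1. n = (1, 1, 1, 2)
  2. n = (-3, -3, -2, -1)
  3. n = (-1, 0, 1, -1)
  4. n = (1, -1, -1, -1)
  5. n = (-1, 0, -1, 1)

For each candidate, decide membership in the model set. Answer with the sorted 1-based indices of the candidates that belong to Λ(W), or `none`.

4

π⊥(n) = n₀ + n₁ζ³ + n₂ζ⁶ + n₃ζ⁹ where ζ = e^{iπ/4}.
#1 (1, 1, 1, 2): internal (1.707107, 1.121320); octagon support 2.000000 vs apothem 1.5 → ∉ W
#2 (-3, -3, -2, -1): internal (-1.585786, -0.828427); octagon support 1.707107 vs apothem 1.5 → ∉ W
#3 (-1, 0, 1, -1): internal (-1.707107, -1.707107); octagon support 2.414214 vs apothem 1.5 → ∉ W
#4 (1, -1, -1, -1): internal (1.000000, -0.414214); octagon support 1.000000 vs apothem 1.5 → ∈ W
#5 (-1, 0, -1, 1): internal (-0.292893, 1.707107); octagon support 1.707107 vs apothem 1.5 → ∉ W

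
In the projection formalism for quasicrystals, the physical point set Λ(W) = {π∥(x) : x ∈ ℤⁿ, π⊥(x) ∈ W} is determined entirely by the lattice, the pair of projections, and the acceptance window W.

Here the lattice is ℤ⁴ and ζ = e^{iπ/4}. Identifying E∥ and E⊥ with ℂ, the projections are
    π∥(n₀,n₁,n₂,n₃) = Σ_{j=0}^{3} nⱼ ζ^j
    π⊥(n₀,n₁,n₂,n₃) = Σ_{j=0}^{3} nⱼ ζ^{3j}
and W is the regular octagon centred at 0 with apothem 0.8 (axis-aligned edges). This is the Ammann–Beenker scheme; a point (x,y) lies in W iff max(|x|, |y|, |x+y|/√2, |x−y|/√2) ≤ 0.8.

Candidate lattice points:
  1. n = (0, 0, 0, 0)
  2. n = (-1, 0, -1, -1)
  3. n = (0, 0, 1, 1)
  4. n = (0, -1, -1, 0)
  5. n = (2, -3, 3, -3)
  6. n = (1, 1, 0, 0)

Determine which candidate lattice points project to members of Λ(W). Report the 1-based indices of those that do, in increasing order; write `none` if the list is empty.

With ζ = e^{iπ/4} the internal vectors are ζ^0,ζ^3,ζ^6,ζ^9.
#1 (0, 0, 0, 0): internal (0.00000, 0.00000); octagon support 0.00000 vs apothem 0.8 → ∈ W
#2 (-1, 0, -1, -1): internal (-1.70711, 0.29289); octagon support 1.70711 vs apothem 0.8 → ∉ W
#3 (0, 0, 1, 1): internal (0.70711, -0.29289); octagon support 0.70711 vs apothem 0.8 → ∈ W
#4 (0, -1, -1, 0): internal (0.70711, 0.29289); octagon support 0.70711 vs apothem 0.8 → ∈ W
#5 (2, -3, 3, -3): internal (2.00000, -7.24264); octagon support 7.24264 vs apothem 0.8 → ∉ W
#6 (1, 1, 0, 0): internal (0.29289, 0.70711); octagon support 0.70711 vs apothem 0.8 → ∈ W

1, 3, 4, 6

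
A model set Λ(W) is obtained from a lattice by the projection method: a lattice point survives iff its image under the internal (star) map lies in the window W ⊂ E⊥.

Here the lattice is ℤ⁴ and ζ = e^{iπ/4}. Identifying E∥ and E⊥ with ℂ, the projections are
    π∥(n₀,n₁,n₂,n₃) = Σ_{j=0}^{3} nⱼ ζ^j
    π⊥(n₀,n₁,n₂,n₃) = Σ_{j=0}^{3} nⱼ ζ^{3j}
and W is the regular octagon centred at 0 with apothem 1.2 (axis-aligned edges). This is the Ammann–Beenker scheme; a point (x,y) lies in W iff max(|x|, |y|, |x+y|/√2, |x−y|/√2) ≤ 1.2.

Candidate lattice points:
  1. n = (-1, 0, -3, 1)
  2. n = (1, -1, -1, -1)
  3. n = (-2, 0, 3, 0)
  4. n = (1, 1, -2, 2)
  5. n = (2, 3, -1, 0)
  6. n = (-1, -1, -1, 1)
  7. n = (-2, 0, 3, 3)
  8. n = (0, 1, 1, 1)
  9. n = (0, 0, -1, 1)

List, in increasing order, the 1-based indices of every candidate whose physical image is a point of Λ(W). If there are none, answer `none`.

With ζ = e^{iπ/4} the internal vectors are ζ^0,ζ^3,ζ^6,ζ^9.
candidate 1: n = (-1, 0, -3, 1) → π⊥ ≈ (-0.2929, +3.7071); max(|x|,|y|,|x±y|/√2) = 3.7071 > 1.2 ⇒ ∉ W
candidate 2: n = (1, -1, -1, -1) → π⊥ ≈ (+1.0000, -0.4142); max(|x|,|y|,|x±y|/√2) = 1.0000 ≤ 1.2 ⇒ ∈ W
candidate 3: n = (-2, 0, 3, 0) → π⊥ ≈ (-2.0000, -3.0000); max(|x|,|y|,|x±y|/√2) = 3.5355 > 1.2 ⇒ ∉ W
candidate 4: n = (1, 1, -2, 2) → π⊥ ≈ (+1.7071, +4.1213); max(|x|,|y|,|x±y|/√2) = 4.1213 > 1.2 ⇒ ∉ W
candidate 5: n = (2, 3, -1, 0) → π⊥ ≈ (-0.1213, +3.1213); max(|x|,|y|,|x±y|/√2) = 3.1213 > 1.2 ⇒ ∉ W
candidate 6: n = (-1, -1, -1, 1) → π⊥ ≈ (+0.4142, +1.0000); max(|x|,|y|,|x±y|/√2) = 1.0000 ≤ 1.2 ⇒ ∈ W
candidate 7: n = (-2, 0, 3, 3) → π⊥ ≈ (+0.1213, -0.8787); max(|x|,|y|,|x±y|/√2) = 0.8787 ≤ 1.2 ⇒ ∈ W
candidate 8: n = (0, 1, 1, 1) → π⊥ ≈ (+0.0000, +0.4142); max(|x|,|y|,|x±y|/√2) = 0.4142 ≤ 1.2 ⇒ ∈ W
candidate 9: n = (0, 0, -1, 1) → π⊥ ≈ (+0.7071, +1.7071); max(|x|,|y|,|x±y|/√2) = 1.7071 > 1.2 ⇒ ∉ W

2, 6, 7, 8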